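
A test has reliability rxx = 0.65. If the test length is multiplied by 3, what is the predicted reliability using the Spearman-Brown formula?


r_new = (n * rxx) / (1 + (n-1) * rxx)
r_new = (3 * 0.65) / (1 + 2 * 0.65)
r_new = 1.95 / 2.3
r_new = 0.8478

0.8478


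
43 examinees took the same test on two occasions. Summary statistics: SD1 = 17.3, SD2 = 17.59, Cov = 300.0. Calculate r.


r = cov(X,Y) / (SD_X * SD_Y)
r = 300.0 / (17.3 * 17.59)
r = 300.0 / 304.307
r = 0.9858

0.9858


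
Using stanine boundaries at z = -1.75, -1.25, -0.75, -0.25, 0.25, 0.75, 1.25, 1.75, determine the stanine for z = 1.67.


Stanine boundaries: [-1.75, -1.25, -0.75, -0.25, 0.25, 0.75, 1.25, 1.75]
z = 1.67
Check each boundary:
  z >= -1.75 -> could be stanine 2
  z >= -1.25 -> could be stanine 3
  z >= -0.75 -> could be stanine 4
  z >= -0.25 -> could be stanine 5
  z >= 0.25 -> could be stanine 6
  z >= 0.75 -> could be stanine 7
  z >= 1.25 -> could be stanine 8
  z < 1.75
Highest qualifying boundary gives stanine = 8

8


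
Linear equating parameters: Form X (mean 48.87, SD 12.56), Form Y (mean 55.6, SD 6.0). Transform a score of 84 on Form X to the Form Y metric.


slope = SD_Y / SD_X = 6.0 / 12.56 ~ 0.4777
intercept = mean_Y - slope * mean_X = 55.6 - (6.0 / 12.56) * 48.87 ~ 32.2545
Y = slope * X + intercept. To avoid rounding drift from the rounded slope/intercept, evaluate the equivalent form Y = mean_Y + SD_Y * (X - mean_X) / SD_X at full precision:
Y = 55.6 + 6.0 * (84 - 48.87) / 12.56
Y = 55.6 + 6.0 * 35.13 / 12.56
Y = 55.6 + 210.78 / 12.56
Y = 55.6 + 16.7818
Y = 72.3818

72.3818


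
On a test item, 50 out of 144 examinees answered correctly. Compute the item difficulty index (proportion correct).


Item difficulty p = number correct / total examinees
p = 50 / 144
p = 0.3472

0.3472


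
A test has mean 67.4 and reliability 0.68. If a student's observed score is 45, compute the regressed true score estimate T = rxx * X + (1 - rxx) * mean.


T_est = rxx * X + (1 - rxx) * mean
T_est = 0.68 * 45 + 0.32 * 67.4
T_est = 30.6 + 21.568
T_est = 52.168

52.168


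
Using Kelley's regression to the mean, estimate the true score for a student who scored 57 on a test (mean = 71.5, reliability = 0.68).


T_est = rxx * X + (1 - rxx) * mean
T_est = 0.68 * 57 + 0.32 * 71.5
T_est = 38.76 + 22.88
T_est = 61.64

61.64


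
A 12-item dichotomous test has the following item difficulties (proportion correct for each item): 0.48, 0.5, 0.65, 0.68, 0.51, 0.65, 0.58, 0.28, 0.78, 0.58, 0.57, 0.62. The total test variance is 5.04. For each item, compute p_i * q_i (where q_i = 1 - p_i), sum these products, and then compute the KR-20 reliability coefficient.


For each item, compute p_i * q_i:
  Item 1: 0.48 * 0.52 = 0.2496
  Item 2: 0.5 * 0.5 = 0.25
  Item 3: 0.65 * 0.35 = 0.2275
  Item 4: 0.68 * 0.32 = 0.2176
  Item 5: 0.51 * 0.49 = 0.2499
  Item 6: 0.65 * 0.35 = 0.2275
  Item 7: 0.58 * 0.42 = 0.2436
  Item 8: 0.28 * 0.72 = 0.2016
  Item 9: 0.78 * 0.22 = 0.1716
  Item 10: 0.58 * 0.42 = 0.2436
  Item 11: 0.57 * 0.43 = 0.2451
  Item 12: 0.62 * 0.38 = 0.2356
Sum(p_i * q_i) = 0.2496 + 0.25 + 0.2275 + 0.2176 + 0.2499 + 0.2275 + 0.2436 + 0.2016 + 0.1716 + 0.2436 + 0.2451 + 0.2356 = 2.7632
KR-20 = (k/(k-1)) * (1 - Sum(p_i*q_i) / Var_total)
= (12/11) * (1 - 2.7632/5.04)
= 1.0909 * 0.4517
KR-20 = 0.4928

0.4928


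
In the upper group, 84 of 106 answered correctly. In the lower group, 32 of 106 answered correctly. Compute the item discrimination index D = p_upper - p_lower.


p_upper = 84/106 = 0.7925
p_lower = 32/106 = 0.3019
D = 0.7925 - 0.3019 = 0.4906

0.4906


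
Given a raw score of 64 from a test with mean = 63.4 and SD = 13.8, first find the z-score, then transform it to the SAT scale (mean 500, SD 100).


z = (X - mean) / SD = (64 - 63.4) / 13.8
z = 0.6 / 13.8
z = 0.0435
SAT-scale = SAT = 500 + 100z
Carry z at full precision (z = 0.6 / 13.8) into the conversion:
SAT-scale = 500 + 100 * (0.6 / 13.8) = 500 + 60 / 13.8
SAT-scale = 500 + 4.3478
SAT-scale = 504.3478

504.3478


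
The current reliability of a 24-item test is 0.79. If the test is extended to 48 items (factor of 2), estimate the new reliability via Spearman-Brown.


r_new = (n * rxx) / (1 + (n-1) * rxx)
r_new = (2 * 0.79) / (1 + 1 * 0.79)
r_new = 1.58 / 1.79
r_new = 0.8827

0.8827


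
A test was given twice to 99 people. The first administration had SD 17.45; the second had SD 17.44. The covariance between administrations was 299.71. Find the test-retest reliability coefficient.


r = cov(X,Y) / (SD_X * SD_Y)
r = 299.71 / (17.45 * 17.44)
r = 299.71 / 304.328
r = 0.9848

0.9848


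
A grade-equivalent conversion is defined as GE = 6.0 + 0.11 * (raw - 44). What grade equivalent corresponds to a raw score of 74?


raw - median = 74 - 44 = 30
slope * diff = 0.11 * 30 = 3.3
GE = 6.0 + 3.3
GE = 9.3

9.3


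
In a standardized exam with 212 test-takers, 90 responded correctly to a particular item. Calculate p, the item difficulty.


Item difficulty p = number correct / total examinees
p = 90 / 212
p = 0.4245

0.4245


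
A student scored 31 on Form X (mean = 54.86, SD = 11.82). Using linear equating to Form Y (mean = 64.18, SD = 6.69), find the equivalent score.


slope = SD_Y / SD_X = 6.69 / 11.82 ~ 0.566
intercept = mean_Y - slope * mean_X = 64.18 - (6.69 / 11.82) * 54.86 ~ 33.1298
Y = slope * X + intercept. To avoid rounding drift from the rounded slope/intercept, evaluate the equivalent form Y = mean_Y + SD_Y * (X - mean_X) / SD_X at full precision:
Y = 64.18 + 6.69 * (31 - 54.86) / 11.82
Y = 64.18 - 6.69 * 23.86 / 11.82
Y = 64.18 - 159.6234 / 11.82
Y = 64.18 - 13.5045
Y = 50.6755

50.6755


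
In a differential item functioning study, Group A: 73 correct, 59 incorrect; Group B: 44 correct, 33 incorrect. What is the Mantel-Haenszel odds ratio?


Odds_A = 73/59 = 1.2373
Odds_B = 44/33 = 1.3333
OR = Odds_A / Odds_B = 1.2373 / 1.3333
Exactly, OR = (73 * 33) / (59 * 44) = 2409 / 2596
OR = 0.928

0.928


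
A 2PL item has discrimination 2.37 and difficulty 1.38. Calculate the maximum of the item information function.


For 2PL, max info at theta = b = 1.38
I_max = a^2 / 4 = 2.37^2 / 4
= 5.6169 / 4
I_max = 1.4042

1.4042


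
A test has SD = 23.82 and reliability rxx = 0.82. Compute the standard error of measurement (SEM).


SEM = SD * sqrt(1 - rxx)
SEM = 23.82 * sqrt(1 - 0.82)
SEM = 23.82 * sqrt(0.18) = 23.82 * 0.424264
SEM = 10.106

10.106


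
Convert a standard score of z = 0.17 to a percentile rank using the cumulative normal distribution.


CDF(z) = 0.5 * (1 + erf(z/sqrt(2)))
erf(0.1202) = 0.135
CDF = 0.5675
Percentile rank = 0.5675 * 100 = 56.75

56.75


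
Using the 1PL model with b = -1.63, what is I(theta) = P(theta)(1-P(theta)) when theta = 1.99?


P = 1/(1+exp(-(1.99--1.63))) = 0.9739
I = P*(1-P) = 0.9739 * 0.0261
I = 0.0254

0.0254


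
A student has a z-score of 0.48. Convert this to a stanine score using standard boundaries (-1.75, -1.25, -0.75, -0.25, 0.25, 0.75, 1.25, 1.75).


Stanine boundaries: [-1.75, -1.25, -0.75, -0.25, 0.25, 0.75, 1.25, 1.75]
z = 0.48
Check each boundary:
  z >= -1.75 -> could be stanine 2
  z >= -1.25 -> could be stanine 3
  z >= -0.75 -> could be stanine 4
  z >= -0.25 -> could be stanine 5
  z >= 0.25 -> could be stanine 6
  z < 0.75
  z < 1.25
  z < 1.75
Highest qualifying boundary gives stanine = 6

6


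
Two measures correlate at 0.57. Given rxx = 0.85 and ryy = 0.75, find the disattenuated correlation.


r_corrected = rxy / sqrt(rxx * ryy)
= 0.57 / sqrt(0.85 * 0.75)
= 0.57 / sqrt(0.6375)
= 0.57 / 0.798436
r_corrected = 0.7139

0.7139


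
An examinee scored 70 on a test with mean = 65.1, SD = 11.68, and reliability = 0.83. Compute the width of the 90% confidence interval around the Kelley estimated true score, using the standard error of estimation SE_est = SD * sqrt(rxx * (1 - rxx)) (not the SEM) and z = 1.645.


True score estimate = 0.83*70 + 0.17*65.1 = 69.167
SE_est = SD * sqrt(rxx * (1 - rxx)) = 11.68 * sqrt(0.83 * 0.17) = 11.68 * sqrt(0.1411) = 4.387391
CI = T_est +/- z * SE_est, so width = 2 * z * SE_est = 2 * 1.645 * 4.387391
Width = 14.4345

14.4345


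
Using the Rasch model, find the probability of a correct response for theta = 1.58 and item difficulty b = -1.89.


theta - b = 1.58 - -1.89 = 3.47
exp(-(theta - b)) = exp(-3.47) = 0.0311
P = 1 / (1 + 0.0311)
P = 0.9698

0.9698


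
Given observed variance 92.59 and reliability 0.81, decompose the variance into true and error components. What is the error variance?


var_true = rxx * var_obs = 0.81 * 92.59 = 74.9979
var_error = var_obs - var_true
var_error = 92.59 - 74.9979
var_error = 17.5921

17.5921


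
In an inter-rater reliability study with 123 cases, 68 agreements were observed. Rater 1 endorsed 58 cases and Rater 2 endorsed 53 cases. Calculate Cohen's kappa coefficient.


P_o = 68/123 = 0.552846
P_e = (58*53 + 65*70) / 15129 = 0.503933
kappa = (P_o - P_e) / (1 - P_e)
kappa = (0.552846 - 0.503933) / (1 - 0.503933)
kappa = 0.0986

0.0986


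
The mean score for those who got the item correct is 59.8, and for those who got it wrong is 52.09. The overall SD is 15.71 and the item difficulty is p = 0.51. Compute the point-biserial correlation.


q = 1 - p = 0.49
rpb = ((M1 - M0) / SD) * sqrt(p * q)
rpb = ((59.8 - 52.09) / 15.71) * sqrt(0.51 * 0.49)
rpb = 0.2453

0.2453


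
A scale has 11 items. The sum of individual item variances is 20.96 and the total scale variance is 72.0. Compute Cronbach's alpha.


alpha = (k/(k-1)) * (1 - sum(si^2)/s_total^2)
= (11/10) * (1 - 20.96/72.0)
alpha = 0.7798

0.7798


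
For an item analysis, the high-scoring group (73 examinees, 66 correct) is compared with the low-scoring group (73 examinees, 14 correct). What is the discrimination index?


p_upper = 66/73 = 0.9041
p_lower = 14/73 = 0.1918
D = 0.9041 - 0.1918 = 0.7123

0.7123


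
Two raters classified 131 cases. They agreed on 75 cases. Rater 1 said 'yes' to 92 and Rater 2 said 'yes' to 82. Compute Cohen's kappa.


P_o = 75/131 = 0.572519
P_e = (92*82 + 39*49) / 17161 = 0.550959
kappa = (P_o - P_e) / (1 - P_e)
kappa = (0.572519 - 0.550959) / (1 - 0.550959)
kappa = 0.048

0.048


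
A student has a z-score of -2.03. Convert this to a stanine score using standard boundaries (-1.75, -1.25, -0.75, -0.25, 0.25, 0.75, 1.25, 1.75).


Stanine boundaries: [-1.75, -1.25, -0.75, -0.25, 0.25, 0.75, 1.25, 1.75]
z = -2.03
Check each boundary:
  z < -1.75
  z < -1.25
  z < -0.75
  z < -0.25
  z < 0.25
  z < 0.75
  z < 1.25
  z < 1.75
Highest qualifying boundary gives stanine = 1

1


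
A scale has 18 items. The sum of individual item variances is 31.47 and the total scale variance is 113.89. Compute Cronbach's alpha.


alpha = (k/(k-1)) * (1 - sum(si^2)/s_total^2)
= (18/17) * (1 - 31.47/113.89)
alpha = 0.7663

0.7663


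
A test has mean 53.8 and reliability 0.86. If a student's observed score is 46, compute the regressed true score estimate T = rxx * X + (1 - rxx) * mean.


T_est = rxx * X + (1 - rxx) * mean
T_est = 0.86 * 46 + 0.14 * 53.8
T_est = 39.56 + 7.532
T_est = 47.092

47.092


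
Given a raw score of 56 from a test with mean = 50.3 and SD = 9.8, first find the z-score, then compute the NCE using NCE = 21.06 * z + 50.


z = (X - mean) / SD = (56 - 50.3) / 9.8
z = 5.7 / 9.8
z = 0.5816
NCE = NCE = 21.06z + 50
Carry z at full precision (z = 5.7 / 9.8) into the conversion:
NCE = 21.06 * (5.7 / 9.8) + 50 = 120.042 / 9.8 + 50
NCE = 12.2492 + 50
NCE = 62.2492

62.2492


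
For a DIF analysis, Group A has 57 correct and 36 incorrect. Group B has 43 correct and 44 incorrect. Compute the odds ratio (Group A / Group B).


Odds_A = 57/36 = 1.5833
Odds_B = 43/44 = 0.9773
OR = Odds_A / Odds_B = 1.5833 / 0.9773
Exactly, OR = (57 * 44) / (36 * 43) = 2508 / 1548
OR = 1.6202

1.6202


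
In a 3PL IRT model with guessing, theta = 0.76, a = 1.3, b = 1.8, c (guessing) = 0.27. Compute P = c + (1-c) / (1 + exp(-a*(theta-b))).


logit = 1.3*(0.76 - 1.8) = -1.352
P* = 1/(1 + exp(--1.352)) = 0.2055
P = 0.27 + (1 - 0.27) * 0.2055
P = 0.42

0.42


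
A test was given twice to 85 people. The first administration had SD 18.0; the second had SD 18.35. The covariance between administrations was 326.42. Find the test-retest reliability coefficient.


r = cov(X,Y) / (SD_X * SD_Y)
r = 326.42 / (18.0 * 18.35)
r = 326.42 / 330.3
r = 0.9883

0.9883


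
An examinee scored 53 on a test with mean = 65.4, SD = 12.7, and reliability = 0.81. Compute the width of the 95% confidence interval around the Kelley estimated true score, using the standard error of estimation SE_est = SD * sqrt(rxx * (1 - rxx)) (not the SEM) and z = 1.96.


True score estimate = 0.81*53 + 0.19*65.4 = 55.356
SE_est = SD * sqrt(rxx * (1 - rxx)) = 12.7 * sqrt(0.81 * 0.19) = 12.7 * sqrt(0.1539) = 4.982221
CI = T_est +/- z * SE_est, so width = 2 * z * SE_est = 2 * 1.96 * 4.982221
Width = 19.5303

19.5303


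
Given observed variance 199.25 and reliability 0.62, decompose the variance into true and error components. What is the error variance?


var_true = rxx * var_obs = 0.62 * 199.25 = 123.535
var_error = var_obs - var_true
var_error = 199.25 - 123.535
var_error = 75.715

75.715


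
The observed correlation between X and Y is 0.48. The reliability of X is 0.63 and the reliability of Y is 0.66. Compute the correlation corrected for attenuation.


r_corrected = rxy / sqrt(rxx * ryy)
= 0.48 / sqrt(0.63 * 0.66)
= 0.48 / sqrt(0.4158)
= 0.48 / 0.644826
r_corrected = 0.7444

0.7444


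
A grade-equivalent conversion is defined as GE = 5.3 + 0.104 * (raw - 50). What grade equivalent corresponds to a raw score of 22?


raw - median = 22 - 50 = -28
slope * diff = 0.104 * -28 = -2.912
GE = 5.3 + -2.912
GE = 2.388

2.388


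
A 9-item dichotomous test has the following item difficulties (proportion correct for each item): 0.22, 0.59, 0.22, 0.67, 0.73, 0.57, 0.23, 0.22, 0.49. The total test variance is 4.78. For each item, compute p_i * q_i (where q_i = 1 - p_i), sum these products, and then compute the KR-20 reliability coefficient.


For each item, compute p_i * q_i:
  Item 1: 0.22 * 0.78 = 0.1716
  Item 2: 0.59 * 0.41 = 0.2419
  Item 3: 0.22 * 0.78 = 0.1716
  Item 4: 0.67 * 0.33 = 0.2211
  Item 5: 0.73 * 0.27 = 0.1971
  Item 6: 0.57 * 0.43 = 0.2451
  Item 7: 0.23 * 0.77 = 0.1771
  Item 8: 0.22 * 0.78 = 0.1716
  Item 9: 0.49 * 0.51 = 0.2499
Sum(p_i * q_i) = 0.1716 + 0.2419 + 0.1716 + 0.2211 + 0.1971 + 0.2451 + 0.1771 + 0.1716 + 0.2499 = 1.847
KR-20 = (k/(k-1)) * (1 - Sum(p_i*q_i) / Var_total)
= (9/8) * (1 - 1.847/4.78)
= 1.125 * 0.6136
KR-20 = 0.6903

0.6903


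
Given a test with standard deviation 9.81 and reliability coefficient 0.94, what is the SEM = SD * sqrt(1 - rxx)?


SEM = SD * sqrt(1 - rxx)
SEM = 9.81 * sqrt(1 - 0.94)
SEM = 9.81 * sqrt(0.06) = 9.81 * 0.244949
SEM = 2.4029

2.4029


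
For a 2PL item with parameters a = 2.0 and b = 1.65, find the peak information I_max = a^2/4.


For 2PL, max info at theta = b = 1.65
I_max = a^2 / 4 = 2.0^2 / 4
= 4.0 / 4
I_max = 1.0

1.0


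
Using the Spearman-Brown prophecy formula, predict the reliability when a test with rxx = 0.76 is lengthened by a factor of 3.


r_new = (n * rxx) / (1 + (n-1) * rxx)
r_new = (3 * 0.76) / (1 + 2 * 0.76)
r_new = 2.28 / 2.52
r_new = 0.9048

0.9048


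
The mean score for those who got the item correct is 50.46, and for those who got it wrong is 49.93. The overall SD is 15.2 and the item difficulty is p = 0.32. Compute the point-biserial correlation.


q = 1 - p = 0.68
rpb = ((M1 - M0) / SD) * sqrt(p * q)
rpb = ((50.46 - 49.93) / 15.2) * sqrt(0.32 * 0.68)
rpb = 0.0163

0.0163


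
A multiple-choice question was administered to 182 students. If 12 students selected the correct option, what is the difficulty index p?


Item difficulty p = number correct / total examinees
p = 12 / 182
p = 0.0659

0.0659


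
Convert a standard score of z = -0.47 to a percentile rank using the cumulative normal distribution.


CDF(z) = 0.5 * (1 + erf(z/sqrt(2)))
erf(-0.3323) = -0.3616
CDF = 0.3192
Percentile rank = 0.3192 * 100 = 31.92

31.92


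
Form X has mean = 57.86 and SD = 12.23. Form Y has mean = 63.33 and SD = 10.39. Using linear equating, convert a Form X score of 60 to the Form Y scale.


slope = SD_Y / SD_X = 10.39 / 12.23 ~ 0.8496
intercept = mean_Y - slope * mean_X = 63.33 - (10.39 / 12.23) * 57.86 ~ 14.175
Y = slope * X + intercept. To avoid rounding drift from the rounded slope/intercept, evaluate the equivalent form Y = mean_Y + SD_Y * (X - mean_X) / SD_X at full precision:
Y = 63.33 + 10.39 * (60 - 57.86) / 12.23
Y = 63.33 + 10.39 * 2.14 / 12.23
Y = 63.33 + 22.2346 / 12.23
Y = 63.33 + 1.818
Y = 65.148

65.148


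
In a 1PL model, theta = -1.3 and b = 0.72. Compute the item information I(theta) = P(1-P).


P = 1/(1+exp(-(-1.3-0.72))) = 0.1171
I = P*(1-P) = 0.1171 * 0.8829
I = 0.1034

0.1034


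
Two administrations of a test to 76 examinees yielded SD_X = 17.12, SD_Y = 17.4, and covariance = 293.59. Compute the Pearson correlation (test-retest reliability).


r = cov(X,Y) / (SD_X * SD_Y)
r = 293.59 / (17.12 * 17.4)
r = 293.59 / 297.888
r = 0.9856

0.9856


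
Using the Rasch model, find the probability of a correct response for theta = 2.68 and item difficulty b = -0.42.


theta - b = 2.68 - -0.42 = 3.1
exp(-(theta - b)) = exp(-3.1) = 0.045
P = 1 / (1 + 0.045)
P = 0.9569

0.9569


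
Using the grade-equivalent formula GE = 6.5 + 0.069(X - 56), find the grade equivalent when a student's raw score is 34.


raw - median = 34 - 56 = -22
slope * diff = 0.069 * -22 = -1.518
GE = 6.5 + -1.518
GE = 4.982

4.982


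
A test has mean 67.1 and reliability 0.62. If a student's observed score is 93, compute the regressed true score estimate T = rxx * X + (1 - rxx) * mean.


T_est = rxx * X + (1 - rxx) * mean
T_est = 0.62 * 93 + 0.38 * 67.1
T_est = 57.66 + 25.498
T_est = 83.158

83.158


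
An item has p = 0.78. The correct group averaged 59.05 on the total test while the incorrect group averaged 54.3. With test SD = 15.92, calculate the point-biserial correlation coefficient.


q = 1 - p = 0.22
rpb = ((M1 - M0) / SD) * sqrt(p * q)
rpb = ((59.05 - 54.3) / 15.92) * sqrt(0.78 * 0.22)
rpb = 0.1236

0.1236


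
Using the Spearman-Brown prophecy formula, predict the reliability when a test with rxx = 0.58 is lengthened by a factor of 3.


r_new = (n * rxx) / (1 + (n-1) * rxx)
r_new = (3 * 0.58) / (1 + 2 * 0.58)
r_new = 1.74 / 2.16
r_new = 0.8056

0.8056


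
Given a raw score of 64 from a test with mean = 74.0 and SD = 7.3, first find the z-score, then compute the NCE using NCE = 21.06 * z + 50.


z = (X - mean) / SD = (64 - 74.0) / 7.3
z = -10.0 / 7.3
z = -1.3699
NCE = NCE = 21.06z + 50
Carry z at full precision (z = -10.0 / 7.3) into the conversion:
NCE = 21.06 * (-10.0 / 7.3) + 50 = -210.6 / 7.3 + 50
NCE = -28.8493 + 50
NCE = 21.1507

21.1507


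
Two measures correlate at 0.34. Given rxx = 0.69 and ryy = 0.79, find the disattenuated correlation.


r_corrected = rxy / sqrt(rxx * ryy)
= 0.34 / sqrt(0.69 * 0.79)
= 0.34 / sqrt(0.5451)
= 0.34 / 0.738309
r_corrected = 0.4605

0.4605


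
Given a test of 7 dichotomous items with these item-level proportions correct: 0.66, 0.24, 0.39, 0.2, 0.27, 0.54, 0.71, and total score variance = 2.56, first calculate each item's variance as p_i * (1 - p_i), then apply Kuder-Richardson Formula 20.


For each item, compute p_i * q_i:
  Item 1: 0.66 * 0.34 = 0.2244
  Item 2: 0.24 * 0.76 = 0.1824
  Item 3: 0.39 * 0.61 = 0.2379
  Item 4: 0.2 * 0.8 = 0.16
  Item 5: 0.27 * 0.73 = 0.1971
  Item 6: 0.54 * 0.46 = 0.2484
  Item 7: 0.71 * 0.29 = 0.2059
Sum(p_i * q_i) = 0.2244 + 0.1824 + 0.2379 + 0.16 + 0.1971 + 0.2484 + 0.2059 = 1.4561
KR-20 = (k/(k-1)) * (1 - Sum(p_i*q_i) / Var_total)
= (7/6) * (1 - 1.4561/2.56)
= 1.1667 * 0.4312
KR-20 = 0.5031

0.5031


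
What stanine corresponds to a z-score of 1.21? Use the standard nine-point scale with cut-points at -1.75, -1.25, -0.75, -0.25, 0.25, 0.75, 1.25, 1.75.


Stanine boundaries: [-1.75, -1.25, -0.75, -0.25, 0.25, 0.75, 1.25, 1.75]
z = 1.21
Check each boundary:
  z >= -1.75 -> could be stanine 2
  z >= -1.25 -> could be stanine 3
  z >= -0.75 -> could be stanine 4
  z >= -0.25 -> could be stanine 5
  z >= 0.25 -> could be stanine 6
  z >= 0.75 -> could be stanine 7
  z < 1.25
  z < 1.75
Highest qualifying boundary gives stanine = 7

7


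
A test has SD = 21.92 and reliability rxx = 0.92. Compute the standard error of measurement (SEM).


SEM = SD * sqrt(1 - rxx)
SEM = 21.92 * sqrt(1 - 0.92)
SEM = 21.92 * sqrt(0.08) = 21.92 * 0.282843
SEM = 6.1999

6.1999


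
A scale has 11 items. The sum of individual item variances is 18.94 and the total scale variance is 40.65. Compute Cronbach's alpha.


alpha = (k/(k-1)) * (1 - sum(si^2)/s_total^2)
= (11/10) * (1 - 18.94/40.65)
alpha = 0.5875

0.5875


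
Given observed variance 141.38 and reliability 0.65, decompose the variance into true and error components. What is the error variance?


var_true = rxx * var_obs = 0.65 * 141.38 = 91.897
var_error = var_obs - var_true
var_error = 141.38 - 91.897
var_error = 49.483

49.483


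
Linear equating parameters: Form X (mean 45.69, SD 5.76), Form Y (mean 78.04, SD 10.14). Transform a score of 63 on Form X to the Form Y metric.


slope = SD_Y / SD_X = 10.14 / 5.76 ~ 1.7604
intercept = mean_Y - slope * mean_X = 78.04 - (10.14 / 5.76) * 45.69 ~ -2.3934
Y = slope * X + intercept. To avoid rounding drift from the rounded slope/intercept, evaluate the equivalent form Y = mean_Y + SD_Y * (X - mean_X) / SD_X at full precision:
Y = 78.04 + 10.14 * (63 - 45.69) / 5.76
Y = 78.04 + 10.14 * 17.31 / 5.76
Y = 78.04 + 175.5234 / 5.76
Y = 78.04 + 30.4728
Y = 108.5128

108.5128


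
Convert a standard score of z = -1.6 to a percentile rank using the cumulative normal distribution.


CDF(z) = 0.5 * (1 + erf(z/sqrt(2)))
erf(-1.1314) = -0.8904
CDF = 0.0548
Percentile rank = 0.0548 * 100 = 5.48

5.48


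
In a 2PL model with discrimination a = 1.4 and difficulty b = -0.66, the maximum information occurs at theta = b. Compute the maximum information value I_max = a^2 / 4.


For 2PL, max info at theta = b = -0.66
I_max = a^2 / 4 = 1.4^2 / 4
= 1.96 / 4
I_max = 0.49

0.49


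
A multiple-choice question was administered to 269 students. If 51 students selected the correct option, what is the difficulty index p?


Item difficulty p = number correct / total examinees
p = 51 / 269
p = 0.1896

0.1896


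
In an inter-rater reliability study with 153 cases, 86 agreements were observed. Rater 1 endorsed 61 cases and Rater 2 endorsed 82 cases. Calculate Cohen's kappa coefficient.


P_o = 86/153 = 0.562092
P_e = (61*82 + 92*71) / 23409 = 0.492716
kappa = (P_o - P_e) / (1 - P_e)
kappa = (0.562092 - 0.492716) / (1 - 0.492716)
kappa = 0.1368

0.1368


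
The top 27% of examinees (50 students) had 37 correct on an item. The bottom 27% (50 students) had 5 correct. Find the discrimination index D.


p_upper = 37/50 = 0.74
p_lower = 5/50 = 0.1
D = 0.74 - 0.1 = 0.64

0.64


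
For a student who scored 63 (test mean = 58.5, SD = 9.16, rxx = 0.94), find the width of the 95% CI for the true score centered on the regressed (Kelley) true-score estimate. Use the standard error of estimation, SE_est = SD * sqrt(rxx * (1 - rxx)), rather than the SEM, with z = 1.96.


True score estimate = 0.94*63 + 0.06*58.5 = 62.73
SE_est = SD * sqrt(rxx * (1 - rxx)) = 9.16 * sqrt(0.94 * 0.06) = 9.16 * sqrt(0.0564) = 2.175379
CI = T_est +/- z * SE_est, so width = 2 * z * SE_est = 2 * 1.96 * 2.175379
Width = 8.5275

8.5275


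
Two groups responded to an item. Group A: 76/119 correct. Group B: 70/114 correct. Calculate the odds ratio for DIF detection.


Odds_A = 76/43 = 1.7674
Odds_B = 70/44 = 1.5909
OR = Odds_A / Odds_B = 1.7674 / 1.5909
Exactly, OR = (76 * 44) / (43 * 70) = 3344 / 3010
OR = 1.111

1.111


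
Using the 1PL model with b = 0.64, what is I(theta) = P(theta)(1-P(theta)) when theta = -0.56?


P = 1/(1+exp(-(-0.56-0.64))) = 0.2315
I = P*(1-P) = 0.2315 * 0.7685
I = 0.1779

0.1779


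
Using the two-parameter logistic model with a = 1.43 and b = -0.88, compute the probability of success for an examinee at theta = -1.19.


a*(theta - b) = 1.43 * (-1.19 - -0.88) = -0.4433
exp(--0.4433) = 1.5578
P = 1 / (1 + 1.5578)
P = 0.391

0.391


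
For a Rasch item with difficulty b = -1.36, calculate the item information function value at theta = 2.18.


P = 1/(1+exp(-(2.18--1.36))) = 0.9718
I = P*(1-P) = 0.9718 * 0.0282
I = 0.0274

0.0274


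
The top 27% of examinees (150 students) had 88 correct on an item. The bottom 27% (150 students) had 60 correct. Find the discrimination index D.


p_upper = 88/150 = 0.5867
p_lower = 60/150 = 0.4
D = 0.5867 - 0.4 = 0.1867

0.1867


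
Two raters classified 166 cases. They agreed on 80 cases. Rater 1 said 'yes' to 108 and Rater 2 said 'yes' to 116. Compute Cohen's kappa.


P_o = 80/166 = 0.481928
P_e = (108*116 + 58*50) / 27556 = 0.559878
kappa = (P_o - P_e) / (1 - P_e)
kappa = (0.481928 - 0.559878) / (1 - 0.559878)
kappa = -0.1771

-0.1771


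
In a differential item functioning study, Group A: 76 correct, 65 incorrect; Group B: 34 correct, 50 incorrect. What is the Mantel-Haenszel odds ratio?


Odds_A = 76/65 = 1.1692
Odds_B = 34/50 = 0.68
OR = Odds_A / Odds_B = 1.1692 / 0.68
Exactly, OR = (76 * 50) / (65 * 34) = 3800 / 2210
OR = 1.7195

1.7195


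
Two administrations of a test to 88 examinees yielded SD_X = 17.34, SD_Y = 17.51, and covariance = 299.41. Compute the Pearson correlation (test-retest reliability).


r = cov(X,Y) / (SD_X * SD_Y)
r = 299.41 / (17.34 * 17.51)
r = 299.41 / 303.6234
r = 0.9861

0.9861


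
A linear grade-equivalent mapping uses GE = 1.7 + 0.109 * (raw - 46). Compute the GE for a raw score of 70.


raw - median = 70 - 46 = 24
slope * diff = 0.109 * 24 = 2.616
GE = 1.7 + 2.616
GE = 4.316

4.316


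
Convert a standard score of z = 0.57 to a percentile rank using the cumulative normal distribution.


CDF(z) = 0.5 * (1 + erf(z/sqrt(2)))
erf(0.4031) = 0.4313
CDF = 0.7157
Percentile rank = 0.7157 * 100 = 71.57

71.57


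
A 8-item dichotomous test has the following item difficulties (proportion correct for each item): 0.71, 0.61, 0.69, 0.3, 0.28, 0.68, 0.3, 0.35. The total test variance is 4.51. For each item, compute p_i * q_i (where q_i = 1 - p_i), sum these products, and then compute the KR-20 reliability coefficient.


For each item, compute p_i * q_i:
  Item 1: 0.71 * 0.29 = 0.2059
  Item 2: 0.61 * 0.39 = 0.2379
  Item 3: 0.69 * 0.31 = 0.2139
  Item 4: 0.3 * 0.7 = 0.21
  Item 5: 0.28 * 0.72 = 0.2016
  Item 6: 0.68 * 0.32 = 0.2176
  Item 7: 0.3 * 0.7 = 0.21
  Item 8: 0.35 * 0.65 = 0.2275
Sum(p_i * q_i) = 0.2059 + 0.2379 + 0.2139 + 0.21 + 0.2016 + 0.2176 + 0.21 + 0.2275 = 1.7244
KR-20 = (k/(k-1)) * (1 - Sum(p_i*q_i) / Var_total)
= (8/7) * (1 - 1.7244/4.51)
= 1.1429 * 0.6176
KR-20 = 0.7059

0.7059


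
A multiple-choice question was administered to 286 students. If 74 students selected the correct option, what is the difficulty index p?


Item difficulty p = number correct / total examinees
p = 74 / 286
p = 0.2587

0.2587


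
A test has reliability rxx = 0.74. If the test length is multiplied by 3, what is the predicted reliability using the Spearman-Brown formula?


r_new = (n * rxx) / (1 + (n-1) * rxx)
r_new = (3 * 0.74) / (1 + 2 * 0.74)
r_new = 2.22 / 2.48
r_new = 0.8952

0.8952


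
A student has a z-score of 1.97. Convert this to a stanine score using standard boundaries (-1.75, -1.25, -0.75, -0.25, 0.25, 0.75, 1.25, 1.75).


Stanine boundaries: [-1.75, -1.25, -0.75, -0.25, 0.25, 0.75, 1.25, 1.75]
z = 1.97
Check each boundary:
  z >= -1.75 -> could be stanine 2
  z >= -1.25 -> could be stanine 3
  z >= -0.75 -> could be stanine 4
  z >= -0.25 -> could be stanine 5
  z >= 0.25 -> could be stanine 6
  z >= 0.75 -> could be stanine 7
  z >= 1.25 -> could be stanine 8
  z >= 1.75 -> could be stanine 9
Highest qualifying boundary gives stanine = 9

9


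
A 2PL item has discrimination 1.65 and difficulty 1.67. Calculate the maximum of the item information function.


For 2PL, max info at theta = b = 1.67
I_max = a^2 / 4 = 1.65^2 / 4
= 2.7225 / 4
I_max = 0.6806

0.6806


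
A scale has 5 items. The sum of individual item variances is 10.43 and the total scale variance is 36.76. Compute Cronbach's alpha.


alpha = (k/(k-1)) * (1 - sum(si^2)/s_total^2)
= (5/4) * (1 - 10.43/36.76)
alpha = 0.8953

0.8953


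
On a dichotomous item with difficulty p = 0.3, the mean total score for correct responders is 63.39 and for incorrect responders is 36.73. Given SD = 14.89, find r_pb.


q = 1 - p = 0.7
rpb = ((M1 - M0) / SD) * sqrt(p * q)
rpb = ((63.39 - 36.73) / 14.89) * sqrt(0.3 * 0.7)
rpb = 0.8205

0.8205


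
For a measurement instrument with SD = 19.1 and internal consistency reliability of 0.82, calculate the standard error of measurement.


SEM = SD * sqrt(1 - rxx)
SEM = 19.1 * sqrt(1 - 0.82)
SEM = 19.1 * sqrt(0.18) = 19.1 * 0.424264
SEM = 8.1034

8.1034


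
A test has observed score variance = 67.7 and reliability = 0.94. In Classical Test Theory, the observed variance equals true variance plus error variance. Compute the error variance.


var_true = rxx * var_obs = 0.94 * 67.7 = 63.638
var_error = var_obs - var_true
var_error = 67.7 - 63.638
var_error = 4.062

4.062


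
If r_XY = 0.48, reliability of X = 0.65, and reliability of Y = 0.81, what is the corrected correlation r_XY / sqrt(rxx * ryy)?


r_corrected = rxy / sqrt(rxx * ryy)
= 0.48 / sqrt(0.65 * 0.81)
= 0.48 / sqrt(0.5265)
= 0.48 / 0.725603
r_corrected = 0.6615

0.6615


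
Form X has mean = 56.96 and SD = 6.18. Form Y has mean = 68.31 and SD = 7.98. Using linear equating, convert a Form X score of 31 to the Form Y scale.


slope = SD_Y / SD_X = 7.98 / 6.18 ~ 1.2913
intercept = mean_Y - slope * mean_X = 68.31 - (7.98 / 6.18) * 56.96 ~ -5.2403
Y = slope * X + intercept. To avoid rounding drift from the rounded slope/intercept, evaluate the equivalent form Y = mean_Y + SD_Y * (X - mean_X) / SD_X at full precision:
Y = 68.31 + 7.98 * (31 - 56.96) / 6.18
Y = 68.31 - 7.98 * 25.96 / 6.18
Y = 68.31 - 207.1608 / 6.18
Y = 68.31 - 33.5212
Y = 34.7888

34.7888


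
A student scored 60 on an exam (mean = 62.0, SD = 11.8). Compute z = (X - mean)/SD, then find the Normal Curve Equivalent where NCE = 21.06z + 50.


z = (X - mean) / SD = (60 - 62.0) / 11.8
z = -2.0 / 11.8
z = -0.1695
NCE = NCE = 21.06z + 50
Carry z at full precision (z = -2.0 / 11.8) into the conversion:
NCE = 21.06 * (-2.0 / 11.8) + 50 = -42.12 / 11.8 + 50
NCE = -3.5695 + 50
NCE = 46.4305

46.4305


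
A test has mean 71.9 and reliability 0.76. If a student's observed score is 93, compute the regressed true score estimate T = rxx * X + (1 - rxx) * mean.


T_est = rxx * X + (1 - rxx) * mean
T_est = 0.76 * 93 + 0.24 * 71.9
T_est = 70.68 + 17.256
T_est = 87.936

87.936


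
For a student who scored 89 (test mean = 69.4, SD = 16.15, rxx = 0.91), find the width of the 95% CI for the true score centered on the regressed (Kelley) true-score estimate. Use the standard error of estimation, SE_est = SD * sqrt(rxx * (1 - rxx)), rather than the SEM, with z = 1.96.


True score estimate = 0.91*89 + 0.09*69.4 = 87.236
SE_est = SD * sqrt(rxx * (1 - rxx)) = 16.15 * sqrt(0.91 * 0.09) = 16.15 * sqrt(0.0819) = 4.621835
CI = T_est +/- z * SE_est, so width = 2 * z * SE_est = 2 * 1.96 * 4.621835
Width = 18.1176

18.1176


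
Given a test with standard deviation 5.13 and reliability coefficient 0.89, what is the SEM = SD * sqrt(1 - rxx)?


SEM = SD * sqrt(1 - rxx)
SEM = 5.13 * sqrt(1 - 0.89)
SEM = 5.13 * sqrt(0.11) = 5.13 * 0.331662
SEM = 1.7014

1.7014


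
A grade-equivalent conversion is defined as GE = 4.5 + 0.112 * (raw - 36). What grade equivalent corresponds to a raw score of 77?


raw - median = 77 - 36 = 41
slope * diff = 0.112 * 41 = 4.592
GE = 4.5 + 4.592
GE = 9.092

9.092


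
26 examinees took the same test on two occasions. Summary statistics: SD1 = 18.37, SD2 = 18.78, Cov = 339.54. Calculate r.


r = cov(X,Y) / (SD_X * SD_Y)
r = 339.54 / (18.37 * 18.78)
r = 339.54 / 344.9886
r = 0.9842

0.9842


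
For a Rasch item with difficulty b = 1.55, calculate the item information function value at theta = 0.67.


P = 1/(1+exp(-(0.67-1.55))) = 0.2932
I = P*(1-P) = 0.2932 * 0.7068
I = 0.2072

0.2072


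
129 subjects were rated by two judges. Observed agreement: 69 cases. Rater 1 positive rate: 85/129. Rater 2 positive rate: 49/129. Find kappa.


P_o = 69/129 = 0.534884
P_e = (85*49 + 44*80) / 16641 = 0.461811
kappa = (P_o - P_e) / (1 - P_e)
kappa = (0.534884 - 0.461811) / (1 - 0.461811)
kappa = 0.1358

0.1358


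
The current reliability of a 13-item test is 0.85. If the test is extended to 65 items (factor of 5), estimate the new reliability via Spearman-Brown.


r_new = (n * rxx) / (1 + (n-1) * rxx)
r_new = (5 * 0.85) / (1 + 4 * 0.85)
r_new = 4.25 / 4.4
r_new = 0.9659

0.9659


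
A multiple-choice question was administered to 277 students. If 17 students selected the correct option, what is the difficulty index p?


Item difficulty p = number correct / total examinees
p = 17 / 277
p = 0.0614

0.0614


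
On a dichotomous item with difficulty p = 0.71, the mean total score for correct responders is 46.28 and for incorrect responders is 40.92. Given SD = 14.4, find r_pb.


q = 1 - p = 0.29
rpb = ((M1 - M0) / SD) * sqrt(p * q)
rpb = ((46.28 - 40.92) / 14.4) * sqrt(0.71 * 0.29)
rpb = 0.1689

0.1689


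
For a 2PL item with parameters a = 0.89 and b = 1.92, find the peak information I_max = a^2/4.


For 2PL, max info at theta = b = 1.92
I_max = a^2 / 4 = 0.89^2 / 4
= 0.7921 / 4
I_max = 0.198

0.198


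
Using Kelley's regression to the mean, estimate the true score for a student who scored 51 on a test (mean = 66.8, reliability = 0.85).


T_est = rxx * X + (1 - rxx) * mean
T_est = 0.85 * 51 + 0.15 * 66.8
T_est = 43.35 + 10.02
T_est = 53.37

53.37


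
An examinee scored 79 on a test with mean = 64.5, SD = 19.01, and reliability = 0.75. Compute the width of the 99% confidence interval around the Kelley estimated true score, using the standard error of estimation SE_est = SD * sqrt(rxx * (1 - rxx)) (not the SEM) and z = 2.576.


True score estimate = 0.75*79 + 0.25*64.5 = 75.375
SE_est = SD * sqrt(rxx * (1 - rxx)) = 19.01 * sqrt(0.75 * 0.25) = 19.01 * sqrt(0.1875) = 8.231571
CI = T_est +/- z * SE_est, so width = 2 * z * SE_est = 2 * 2.576 * 8.231571
Width = 42.4091

42.4091


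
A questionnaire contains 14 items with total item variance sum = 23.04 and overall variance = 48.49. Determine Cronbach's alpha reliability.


alpha = (k/(k-1)) * (1 - sum(si^2)/s_total^2)
= (14/13) * (1 - 23.04/48.49)
alpha = 0.5652

0.5652


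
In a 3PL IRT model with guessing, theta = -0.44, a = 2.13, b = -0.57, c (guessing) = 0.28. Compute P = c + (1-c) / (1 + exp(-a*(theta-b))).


logit = 2.13*(-0.44 - -0.57) = 0.2769
P* = 1/(1 + exp(-0.2769)) = 0.5688
P = 0.28 + (1 - 0.28) * 0.5688
P = 0.6895

0.6895


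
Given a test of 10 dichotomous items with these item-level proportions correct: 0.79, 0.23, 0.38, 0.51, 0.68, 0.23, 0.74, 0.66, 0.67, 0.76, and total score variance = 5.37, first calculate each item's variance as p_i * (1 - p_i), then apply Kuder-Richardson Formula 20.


For each item, compute p_i * q_i:
  Item 1: 0.79 * 0.21 = 0.1659
  Item 2: 0.23 * 0.77 = 0.1771
  Item 3: 0.38 * 0.62 = 0.2356
  Item 4: 0.51 * 0.49 = 0.2499
  Item 5: 0.68 * 0.32 = 0.2176
  Item 6: 0.23 * 0.77 = 0.1771
  Item 7: 0.74 * 0.26 = 0.1924
  Item 8: 0.66 * 0.34 = 0.2244
  Item 9: 0.67 * 0.33 = 0.2211
  Item 10: 0.76 * 0.24 = 0.1824
Sum(p_i * q_i) = 0.1659 + 0.1771 + 0.2356 + 0.2499 + 0.2176 + 0.1771 + 0.1924 + 0.2244 + 0.2211 + 0.1824 = 2.0435
KR-20 = (k/(k-1)) * (1 - Sum(p_i*q_i) / Var_total)
= (10/9) * (1 - 2.0435/5.37)
= 1.1111 * 0.6195
KR-20 = 0.6883

0.6883


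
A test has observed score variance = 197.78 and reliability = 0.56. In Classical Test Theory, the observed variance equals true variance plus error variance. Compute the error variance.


var_true = rxx * var_obs = 0.56 * 197.78 = 110.7568
var_error = var_obs - var_true
var_error = 197.78 - 110.7568
var_error = 87.0232

87.0232


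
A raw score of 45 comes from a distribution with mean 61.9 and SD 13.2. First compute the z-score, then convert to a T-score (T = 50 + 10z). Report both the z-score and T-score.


z = (X - mean) / SD = (45 - 61.9) / 13.2
z = -16.9 / 13.2
z = -1.2803
T-score = T = 50 + 10z
Carry z at full precision (z = -16.9 / 13.2) into the conversion:
T-score = 50 + 10 * (-16.9 / 13.2) = 50 + -169 / 13.2
T-score = 50 + -12.803
T-score = 37.197

37.197


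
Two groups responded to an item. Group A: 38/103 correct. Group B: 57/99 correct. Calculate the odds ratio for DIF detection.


Odds_A = 38/65 = 0.5846
Odds_B = 57/42 = 1.3571
OR = Odds_A / Odds_B = 0.5846 / 1.3571
Exactly, OR = (38 * 42) / (65 * 57) = 1596 / 3705
OR = 0.4308

0.4308


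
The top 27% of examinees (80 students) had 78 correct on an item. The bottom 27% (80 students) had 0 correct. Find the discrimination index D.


p_upper = 78/80 = 0.975
p_lower = 0/80 = 0.0
D = 0.975 - 0.0 = 0.975

0.975


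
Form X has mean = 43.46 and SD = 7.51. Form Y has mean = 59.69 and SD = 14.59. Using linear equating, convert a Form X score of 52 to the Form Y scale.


slope = SD_Y / SD_X = 14.59 / 7.51 ~ 1.9427
intercept = mean_Y - slope * mean_X = 59.69 - (14.59 / 7.51) * 43.46 ~ -24.7416
Y = slope * X + intercept. To avoid rounding drift from the rounded slope/intercept, evaluate the equivalent form Y = mean_Y + SD_Y * (X - mean_X) / SD_X at full precision:
Y = 59.69 + 14.59 * (52 - 43.46) / 7.51
Y = 59.69 + 14.59 * 8.54 / 7.51
Y = 59.69 + 124.5986 / 7.51
Y = 59.69 + 16.591
Y = 76.281

76.281


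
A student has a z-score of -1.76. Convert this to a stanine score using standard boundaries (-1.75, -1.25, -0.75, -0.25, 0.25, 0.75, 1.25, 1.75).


Stanine boundaries: [-1.75, -1.25, -0.75, -0.25, 0.25, 0.75, 1.25, 1.75]
z = -1.76
Check each boundary:
  z < -1.75
  z < -1.25
  z < -0.75
  z < -0.25
  z < 0.25
  z < 0.75
  z < 1.25
  z < 1.75
Highest qualifying boundary gives stanine = 1

1


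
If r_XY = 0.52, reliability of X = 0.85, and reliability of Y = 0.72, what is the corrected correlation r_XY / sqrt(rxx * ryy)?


r_corrected = rxy / sqrt(rxx * ryy)
= 0.52 / sqrt(0.85 * 0.72)
= 0.52 / sqrt(0.612)
= 0.52 / 0.782304
r_corrected = 0.6647

0.6647


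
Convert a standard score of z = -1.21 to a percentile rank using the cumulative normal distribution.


CDF(z) = 0.5 * (1 + erf(z/sqrt(2)))
erf(-0.8556) = -0.7737
CDF = 0.1131
Percentile rank = 0.1131 * 100 = 11.31

11.31


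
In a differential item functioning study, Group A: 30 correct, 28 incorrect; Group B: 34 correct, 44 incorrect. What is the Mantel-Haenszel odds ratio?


Odds_A = 30/28 = 1.0714
Odds_B = 34/44 = 0.7727
OR = Odds_A / Odds_B = 1.0714 / 0.7727
Exactly, OR = (30 * 44) / (28 * 34) = 1320 / 952
OR = 1.3866

1.3866


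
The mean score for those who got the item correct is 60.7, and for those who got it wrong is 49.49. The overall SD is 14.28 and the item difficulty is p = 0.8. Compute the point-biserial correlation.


q = 1 - p = 0.2
rpb = ((M1 - M0) / SD) * sqrt(p * q)
rpb = ((60.7 - 49.49) / 14.28) * sqrt(0.8 * 0.2)
rpb = 0.314

0.314


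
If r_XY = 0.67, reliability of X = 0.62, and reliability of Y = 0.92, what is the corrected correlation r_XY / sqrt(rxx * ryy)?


r_corrected = rxy / sqrt(rxx * ryy)
= 0.67 / sqrt(0.62 * 0.92)
= 0.67 / sqrt(0.5704)
= 0.67 / 0.755248
r_corrected = 0.8871

0.8871


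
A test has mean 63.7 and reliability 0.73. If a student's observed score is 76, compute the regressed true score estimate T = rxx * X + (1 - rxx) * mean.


T_est = rxx * X + (1 - rxx) * mean
T_est = 0.73 * 76 + 0.27 * 63.7
T_est = 55.48 + 17.199
T_est = 72.679

72.679
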